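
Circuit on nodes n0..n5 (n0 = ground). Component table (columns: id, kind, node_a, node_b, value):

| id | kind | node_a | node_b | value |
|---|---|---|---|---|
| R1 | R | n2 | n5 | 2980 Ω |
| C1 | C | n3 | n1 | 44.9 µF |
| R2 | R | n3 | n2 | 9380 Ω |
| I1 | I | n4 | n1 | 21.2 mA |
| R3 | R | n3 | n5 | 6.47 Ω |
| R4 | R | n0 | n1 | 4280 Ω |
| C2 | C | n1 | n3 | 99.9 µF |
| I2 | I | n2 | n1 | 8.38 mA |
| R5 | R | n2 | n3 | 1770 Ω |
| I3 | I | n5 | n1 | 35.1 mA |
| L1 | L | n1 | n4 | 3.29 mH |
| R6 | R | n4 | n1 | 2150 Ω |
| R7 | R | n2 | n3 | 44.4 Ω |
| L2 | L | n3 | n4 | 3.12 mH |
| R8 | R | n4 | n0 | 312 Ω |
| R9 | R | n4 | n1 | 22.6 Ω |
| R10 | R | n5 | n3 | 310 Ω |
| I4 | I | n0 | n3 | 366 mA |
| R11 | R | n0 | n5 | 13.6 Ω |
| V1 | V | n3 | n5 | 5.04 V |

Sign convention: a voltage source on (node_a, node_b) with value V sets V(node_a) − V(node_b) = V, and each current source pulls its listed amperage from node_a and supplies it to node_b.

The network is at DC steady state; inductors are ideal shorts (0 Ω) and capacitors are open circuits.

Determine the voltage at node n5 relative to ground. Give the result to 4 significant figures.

4.530 V

Element admittances at DC:
  Y(R1) = 0.0003356 S between n2,n5
  Y(C1) = 0.000 S between n3,n1
  Y(R2) = 0.0001066 S between n3,n2
  I1: injects 0.0212 A into n1 (from n4)
  Y(R3) = 0.1546 S between n3,n5
  Y(R4) = 0.0002336 S between n0,n1
  Y(C2) = 0.000 S between n1,n3
  I2: injects 0.00838 A into n1 (from n2)
  Y(R5) = 0.0005650 S between n2,n3
  I3: injects 0.0351 A into n1 (from n5)
  L1: short n1↔n4 (DC inductor)
  Y(R6) = 0.0004651 S between n4,n1
  Y(R7) = 0.02252 S between n2,n3
  L2: short n3↔n4 (DC inductor)
  Y(R8) = 0.003205 S between n4,n0
  Y(R9) = 0.04425 S between n4,n1
  Y(R10) = 0.003226 S between n5,n3
  I4: injects 0.366 A into n3 (from n0)
  Y(R11) = 0.07353 S between n0,n5
  V1: constraint V(n3)−V(n5) = 5.04
Assemble and solve the 8×8 MNA system:
  V(n1)=9.570  V(n2)=9.142  V(n3)=9.570  V(n4)=9.570  V(n5)=4.530
  i(L1)=0.06244  i(L2)=-0.01057  i(V1)=-0.4286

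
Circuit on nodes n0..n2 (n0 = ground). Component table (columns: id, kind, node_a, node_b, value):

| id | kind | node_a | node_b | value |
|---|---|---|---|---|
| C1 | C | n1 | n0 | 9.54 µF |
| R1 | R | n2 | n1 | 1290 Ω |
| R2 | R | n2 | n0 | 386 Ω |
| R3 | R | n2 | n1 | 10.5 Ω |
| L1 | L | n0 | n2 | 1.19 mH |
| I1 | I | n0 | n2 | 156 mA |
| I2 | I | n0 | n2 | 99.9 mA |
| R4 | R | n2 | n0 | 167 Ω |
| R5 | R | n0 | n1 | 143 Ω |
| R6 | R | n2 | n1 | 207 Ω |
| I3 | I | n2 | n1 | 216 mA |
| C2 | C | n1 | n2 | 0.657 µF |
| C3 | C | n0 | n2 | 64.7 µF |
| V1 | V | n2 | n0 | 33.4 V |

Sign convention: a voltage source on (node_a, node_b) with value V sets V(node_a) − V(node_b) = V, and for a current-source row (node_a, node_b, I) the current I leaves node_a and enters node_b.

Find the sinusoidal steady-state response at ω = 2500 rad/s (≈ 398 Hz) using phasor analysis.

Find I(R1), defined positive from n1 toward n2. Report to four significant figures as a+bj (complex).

-0.001402-0.005395j A

Apply KCL at each of the 2 non-ground nodes and solve the resulting linear system.
Node n1: branches {C1, R1, R3, R5, R6, I3, C2} → V_1 = 31.59-6.960j
Node n2: branches {R1, R2, R3, L1, I1, I2, R4, R6, I3, C2, C3, V1} → V_2 = 33.40+0.000j
Source currents: i(V1)=-0.4175+5.120j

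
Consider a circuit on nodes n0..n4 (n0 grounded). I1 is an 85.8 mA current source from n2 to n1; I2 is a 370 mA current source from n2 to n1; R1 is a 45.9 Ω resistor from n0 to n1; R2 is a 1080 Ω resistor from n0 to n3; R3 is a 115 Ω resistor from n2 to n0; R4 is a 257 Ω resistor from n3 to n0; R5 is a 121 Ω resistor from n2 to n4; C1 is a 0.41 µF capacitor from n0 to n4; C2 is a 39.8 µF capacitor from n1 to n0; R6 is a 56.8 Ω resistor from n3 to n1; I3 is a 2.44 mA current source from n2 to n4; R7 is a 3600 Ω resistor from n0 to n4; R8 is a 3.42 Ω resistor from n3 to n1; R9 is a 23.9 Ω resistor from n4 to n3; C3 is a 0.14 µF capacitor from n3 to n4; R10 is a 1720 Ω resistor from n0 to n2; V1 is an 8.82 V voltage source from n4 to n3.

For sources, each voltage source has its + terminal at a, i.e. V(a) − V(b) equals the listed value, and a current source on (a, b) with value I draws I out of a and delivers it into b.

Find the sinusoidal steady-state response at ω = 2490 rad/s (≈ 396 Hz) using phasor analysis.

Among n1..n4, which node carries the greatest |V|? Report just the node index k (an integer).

Apply KCL at each of the 4 non-ground nodes and solve the resulting linear system.
Node n1: branches {I1, I2, R1, C2, R6, R8} → V_1 = 0.5171-1.927j
Node n2: branches {I1, I2, R3, R5, I3, R10} → V_2 = -22.11-0.8939j
Node n3: branches {R2, R4, R6, R8, R9, C3, V1} → V_3 = -0.3007-1.897j
Node n4: branches {R5, C1, I3, R7, R9, C3, V1} → V_4 = 8.519-1.897j
Source currents: i(V1)=-0.6240-0.002952j

2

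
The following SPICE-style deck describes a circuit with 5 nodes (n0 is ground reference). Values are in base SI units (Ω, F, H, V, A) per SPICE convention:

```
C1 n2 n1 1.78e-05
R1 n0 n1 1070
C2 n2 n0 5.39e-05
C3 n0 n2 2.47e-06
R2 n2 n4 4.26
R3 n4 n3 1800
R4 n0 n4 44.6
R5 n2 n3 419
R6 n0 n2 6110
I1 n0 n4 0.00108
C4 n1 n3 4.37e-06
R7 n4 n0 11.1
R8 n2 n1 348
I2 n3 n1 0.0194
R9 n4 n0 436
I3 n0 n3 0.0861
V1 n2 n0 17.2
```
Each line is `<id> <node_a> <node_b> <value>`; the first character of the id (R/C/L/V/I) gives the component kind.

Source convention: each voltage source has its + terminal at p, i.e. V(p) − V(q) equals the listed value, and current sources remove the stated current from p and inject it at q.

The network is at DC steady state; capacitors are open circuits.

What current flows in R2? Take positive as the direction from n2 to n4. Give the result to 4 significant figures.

1.315 A

Element admittances at DC:
  Y(C1) = 0.000 S between n2,n1
  Y(R1) = 0.0009346 S between n0,n1
  Y(C2) = 0.000 S between n2,n0
  Y(C3) = 0.000 S between n0,n2
  Y(R2) = 0.2347 S between n2,n4
  Y(R3) = 0.0005556 S between n4,n3
  Y(R4) = 0.02242 S between n0,n4
  Y(R5) = 0.002387 S between n2,n3
  Y(R6) = 0.0001637 S between n0,n2
  I1: injects 0.00108 A into n4 (from n0)
  Y(C4) = 0.000 S between n1,n3
  Y(R7) = 0.09009 S between n4,n0
  Y(R8) = 0.002874 S between n2,n1
  I2: injects 0.0194 A into n1 (from n3)
  Y(R9) = 0.002294 S between n4,n0
  I3: injects 0.0861 A into n3 (from n0)
  V1: constraint V(n2)−V(n0) = 17.2
Assemble and solve the 5×5 MNA system:
  V(n1)=18.07  V(n2)=17.20  V(n3)=38.81  V(n4)=11.60
  i(V1)=-1.264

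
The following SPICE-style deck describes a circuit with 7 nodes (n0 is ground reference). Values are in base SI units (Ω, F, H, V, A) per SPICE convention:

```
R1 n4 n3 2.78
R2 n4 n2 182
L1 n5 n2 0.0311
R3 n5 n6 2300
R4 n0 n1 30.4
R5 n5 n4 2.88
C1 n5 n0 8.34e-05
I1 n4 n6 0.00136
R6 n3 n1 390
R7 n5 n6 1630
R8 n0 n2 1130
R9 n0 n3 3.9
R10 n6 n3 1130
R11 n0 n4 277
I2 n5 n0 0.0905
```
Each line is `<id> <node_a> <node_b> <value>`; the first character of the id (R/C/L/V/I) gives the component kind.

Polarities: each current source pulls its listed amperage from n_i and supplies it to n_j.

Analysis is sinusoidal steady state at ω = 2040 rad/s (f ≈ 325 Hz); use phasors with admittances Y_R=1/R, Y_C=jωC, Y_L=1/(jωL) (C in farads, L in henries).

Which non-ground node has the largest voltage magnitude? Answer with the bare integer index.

6

MNA unknowns: 6 node voltages V₁..V_6
R1: Y=0.3597+0.000j on G[4,3]
R2: Y=0.005495+0.000j on G[4,2]
L1: Y=0.000-0.01576j on G[5,2]
R3: Y=0.0004348+0.000j on G[5,6]
R4: Y=0.03289+0.000j on G[0,1]
R5: Y=0.3472+0.000j on G[5,4]
C1: Y=0.000+0.1701j on G[5,0]
I1: z[4]−=0.00136, z[6]+=0.00136
R6: Y=0.002564+0.000j on G[3,1]
R7: Y=0.0006135+0.000j on G[5,6]
R8: Y=0.0008850+0.000j on G[0,2]
R9: Y=0.2564+0.000j on G[0,3]
R10: Y=0.0008850+0.000j on G[6,3]
R11: Y=0.003610+0.000j on G[0,4]
I2: z[5]−=0.0905, z[0]+=0.0905
solve → V1=-0.007057+0.01111j, V2=-0.1753+0.3909j, V3=-0.09760+0.1537j, V4=-0.1693+0.2640j, V5=-0.2414+0.3790j, V6=0.5279+0.2759j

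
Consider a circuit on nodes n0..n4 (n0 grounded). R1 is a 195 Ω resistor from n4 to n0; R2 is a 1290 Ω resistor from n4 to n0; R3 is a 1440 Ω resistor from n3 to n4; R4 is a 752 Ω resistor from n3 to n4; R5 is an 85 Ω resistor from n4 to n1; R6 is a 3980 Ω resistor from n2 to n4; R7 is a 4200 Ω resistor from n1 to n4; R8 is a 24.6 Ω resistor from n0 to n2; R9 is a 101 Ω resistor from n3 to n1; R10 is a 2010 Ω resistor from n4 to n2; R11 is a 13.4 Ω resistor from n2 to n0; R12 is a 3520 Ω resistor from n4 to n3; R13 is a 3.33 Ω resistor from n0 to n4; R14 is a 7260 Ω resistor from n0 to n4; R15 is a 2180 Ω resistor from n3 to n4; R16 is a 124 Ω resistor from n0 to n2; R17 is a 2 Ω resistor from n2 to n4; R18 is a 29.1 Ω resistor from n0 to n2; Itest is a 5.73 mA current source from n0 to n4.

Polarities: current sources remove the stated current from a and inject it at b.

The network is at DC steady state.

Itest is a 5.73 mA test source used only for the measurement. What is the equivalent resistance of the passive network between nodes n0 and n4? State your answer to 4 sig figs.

R_eq = 2.346 Ω

Apply KCL at each of the 4 non-ground nodes and solve the resulting linear system.
Node n1: branches {R5, R7, R9} → V_1 = 0.01344
Node n2: branches {R6, R8, R10, R11, R16, R17, R18} → V_2 = 0.01022
Node n3: branches {R3, R4, R9, R12, R15} → V_3 = 0.01344
Node n4: branches {R1, R2, R3, R4, R5, R6, R7, R10, R12, R13, R14, R15, R17, Itest} → V_4 = 0.01344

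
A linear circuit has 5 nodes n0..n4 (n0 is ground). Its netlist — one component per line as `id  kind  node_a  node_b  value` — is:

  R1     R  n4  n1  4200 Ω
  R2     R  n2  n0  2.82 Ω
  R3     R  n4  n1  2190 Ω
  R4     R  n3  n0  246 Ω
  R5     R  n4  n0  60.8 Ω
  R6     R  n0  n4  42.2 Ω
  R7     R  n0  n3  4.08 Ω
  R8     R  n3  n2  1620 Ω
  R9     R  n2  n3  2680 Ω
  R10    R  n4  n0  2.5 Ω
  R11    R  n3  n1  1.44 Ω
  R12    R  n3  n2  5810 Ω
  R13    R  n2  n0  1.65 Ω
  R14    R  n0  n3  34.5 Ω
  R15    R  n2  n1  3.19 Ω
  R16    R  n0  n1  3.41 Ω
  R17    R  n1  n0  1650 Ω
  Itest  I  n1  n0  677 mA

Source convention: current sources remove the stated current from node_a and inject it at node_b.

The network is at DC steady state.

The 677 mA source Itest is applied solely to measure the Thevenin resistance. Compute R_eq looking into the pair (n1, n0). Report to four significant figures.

R_eq = 1.370 Ω

Apply KCL at each of the 4 non-ground nodes and solve the resulting linear system.
Node n1: branches {R1, R3, R11, R15, R16, R17, Itest} → V_1 = -0.9277
Node n2: branches {R2, R8, R9, R12, R13, R15} → V_2 = -0.2286
Node n3: branches {R4, R7, R8, R9, R11, R12, R14} → V_3 = -0.6619
Node n4: branches {R1, R3, R5, R6, R10} → V_4 = -0.001462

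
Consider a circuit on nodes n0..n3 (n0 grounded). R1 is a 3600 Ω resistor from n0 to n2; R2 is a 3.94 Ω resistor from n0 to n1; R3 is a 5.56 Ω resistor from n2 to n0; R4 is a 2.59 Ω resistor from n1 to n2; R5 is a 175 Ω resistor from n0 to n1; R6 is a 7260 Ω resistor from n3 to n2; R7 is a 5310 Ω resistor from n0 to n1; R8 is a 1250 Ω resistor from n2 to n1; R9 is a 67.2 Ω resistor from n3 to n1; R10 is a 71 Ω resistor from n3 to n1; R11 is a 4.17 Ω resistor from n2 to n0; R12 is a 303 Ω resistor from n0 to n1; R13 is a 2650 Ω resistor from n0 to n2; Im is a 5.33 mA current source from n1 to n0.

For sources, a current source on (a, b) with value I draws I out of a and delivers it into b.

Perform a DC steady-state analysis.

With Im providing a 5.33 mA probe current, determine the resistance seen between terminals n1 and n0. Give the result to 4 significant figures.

Apply KCL at each of the 3 non-ground nodes and solve the resulting linear system.
Node n1: branches {R2, R4, R5, R7, R8, R9, R10, R12, Im} → V_1 = -0.01147
Node n2: branches {R1, R3, R4, R6, R8, R11, R13} → V_2 = -0.005501
Node n3: branches {R6, R9, R10} → V_3 = -0.01145

R_eq = 2.153 Ω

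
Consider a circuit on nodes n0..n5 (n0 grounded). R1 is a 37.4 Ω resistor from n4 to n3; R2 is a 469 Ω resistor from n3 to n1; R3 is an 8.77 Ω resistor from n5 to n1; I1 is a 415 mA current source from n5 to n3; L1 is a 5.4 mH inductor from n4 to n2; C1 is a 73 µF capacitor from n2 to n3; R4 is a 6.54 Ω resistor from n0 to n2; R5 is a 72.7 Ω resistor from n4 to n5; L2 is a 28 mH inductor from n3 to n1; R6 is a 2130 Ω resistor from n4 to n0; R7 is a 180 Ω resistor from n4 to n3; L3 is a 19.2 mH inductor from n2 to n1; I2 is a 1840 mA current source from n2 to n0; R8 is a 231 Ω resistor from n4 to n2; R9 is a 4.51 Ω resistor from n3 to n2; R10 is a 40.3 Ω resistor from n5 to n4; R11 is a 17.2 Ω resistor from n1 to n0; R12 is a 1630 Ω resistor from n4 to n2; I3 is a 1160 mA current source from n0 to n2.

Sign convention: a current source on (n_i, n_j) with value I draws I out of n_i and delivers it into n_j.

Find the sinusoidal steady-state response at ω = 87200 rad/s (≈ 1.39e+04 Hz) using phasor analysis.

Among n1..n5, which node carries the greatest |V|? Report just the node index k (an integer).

5

MNA unknowns: 5 node voltages V₁..V_5
R1: Y=0.02674+0.000j on G[4,3]
R2: Y=0.002132+0.000j on G[3,1]
R3: Y=0.1140+0.000j on G[5,1]
I1: z[5]−=0.415, z[3]+=0.415
L1: Y=0.000-0.002124j on G[4,2]
C1: Y=0.000+6.366j on G[2,3]
R4: Y=0.1529+0.000j on G[0,2]
R5: Y=0.01376+0.000j on G[4,5]
L2: Y=0.000-0.0004096j on G[3,1]
R6: Y=0.0004695+0.000j on G[4,0]
R7: Y=0.005556+0.000j on G[4,3]
L3: Y=0.000-0.0005973j on G[2,1]
I2: z[2]−=1.84, z[0]+=1.84
R8: Y=0.004329+0.000j on G[4,2]
R9: Y=0.2217+0.000j on G[3,2]
R10: Y=0.02481+0.000j on G[5,4]
R11: Y=0.05814+0.000j on G[1,0]
R12: Y=0.0006135+0.000j on G[4,2]
I3: z[0]−=1.16, z[2]+=1.16
solve → V1=-5.221-0.07340j, V2=-2.446+0.02830j, V3=-2.445-0.02192j, V4=-5.202-0.1283j, V5=-7.936-0.08728j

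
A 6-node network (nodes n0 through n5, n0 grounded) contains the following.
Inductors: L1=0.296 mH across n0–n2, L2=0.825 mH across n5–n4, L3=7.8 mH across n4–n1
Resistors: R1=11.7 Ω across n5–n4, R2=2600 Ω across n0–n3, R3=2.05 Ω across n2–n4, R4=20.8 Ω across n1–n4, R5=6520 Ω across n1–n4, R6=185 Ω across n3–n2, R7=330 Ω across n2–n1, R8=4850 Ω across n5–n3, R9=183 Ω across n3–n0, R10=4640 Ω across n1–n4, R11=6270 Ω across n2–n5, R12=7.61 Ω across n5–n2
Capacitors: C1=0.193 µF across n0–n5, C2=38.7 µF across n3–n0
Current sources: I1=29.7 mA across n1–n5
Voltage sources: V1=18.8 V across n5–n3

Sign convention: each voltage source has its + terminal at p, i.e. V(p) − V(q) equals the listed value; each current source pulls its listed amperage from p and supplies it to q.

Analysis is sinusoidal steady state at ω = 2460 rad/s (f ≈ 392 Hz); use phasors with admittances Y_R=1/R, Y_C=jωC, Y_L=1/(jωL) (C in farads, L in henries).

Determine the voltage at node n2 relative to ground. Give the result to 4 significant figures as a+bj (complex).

Element admittances at ω=2460 rad/s:
  Y(L1) = 0.000-1.373j S between n0,n2
  Y(R1) = 0.08547+0.000j S between n5,n4
  Y(R2) = 0.0003846+0.000j S between n0,n3
  Y(C1) = 0.000+0.0004748j S between n0,n5
  Y(R3) = 0.4878+0.000j S between n2,n4
  Y(R4) = 0.04808+0.000j S between n1,n4
  Y(R5) = 0.0001534+0.000j S between n1,n4
  Y(C2) = 0.000+0.09520j S between n3,n0
  Y(R6) = 0.005405+0.000j S between n3,n2
  Y(R7) = 0.003030+0.000j S between n2,n1
  Y(L2) = 0.000-0.4927j S between n5,n4
  Y(R8) = 0.0002062+0.000j S between n5,n3
  Y(R9) = 0.005464+0.000j S between n3,n0
  Y(R10) = 0.0002155+0.000j S between n1,n4
  Y(R11) = 0.0001595+0.000j S between n2,n5
  Y(L3) = 0.000-0.05212j S between n4,n1
  I1: injects 0.0297 A into n5 (from n1)
  Y(R12) = 0.1314+0.000j S between n5,n2
  V1: constraint V(n5)−V(n3) = 18.8
Assemble and solve the 6×6 MNA system:
  V(n1)=-0.02938+2.698j  V(n2)=-1.424+0.4518j  V(n3)=-20.86+5.210j  V(n4)=0.2252+3.112j  V(n5)=-2.058+5.210j
  i(V1)=-0.7269-1.930j

-1.424+0.4518j V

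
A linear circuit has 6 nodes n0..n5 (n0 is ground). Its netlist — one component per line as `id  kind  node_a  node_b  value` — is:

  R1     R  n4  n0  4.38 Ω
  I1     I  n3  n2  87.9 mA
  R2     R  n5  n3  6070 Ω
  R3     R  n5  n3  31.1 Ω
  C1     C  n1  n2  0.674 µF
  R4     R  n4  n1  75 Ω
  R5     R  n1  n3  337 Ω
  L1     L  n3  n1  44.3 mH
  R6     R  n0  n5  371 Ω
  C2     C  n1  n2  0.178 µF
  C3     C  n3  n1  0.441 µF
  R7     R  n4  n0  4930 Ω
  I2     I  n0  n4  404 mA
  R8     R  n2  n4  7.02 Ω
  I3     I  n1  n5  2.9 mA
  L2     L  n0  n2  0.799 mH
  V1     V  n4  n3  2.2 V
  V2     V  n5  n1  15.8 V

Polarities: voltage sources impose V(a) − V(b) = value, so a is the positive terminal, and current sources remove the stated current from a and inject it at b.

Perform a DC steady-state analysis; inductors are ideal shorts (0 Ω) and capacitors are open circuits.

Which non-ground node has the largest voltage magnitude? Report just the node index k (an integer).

Apply KCL at each of the 5 non-ground nodes and solve the resulting linear system.
Node n1: branches {C1, R4, R5, L1, C2, C3, I3, V2} → V_1 = -1.452
Node n2: branches {I1, C1, C2, R8, L2} → V_2 = 0.000
Node n3: branches {I1, R2, R3, R5, L1, C3, V1} → V_3 = -1.452
Node n4: branches {R1, R4, R7, I2, R8, V1} → V_4 = 0.7479
Node n5: branches {R2, R3, R6, I3, V2} → V_5 = 14.35
Source currents: i(L1)=0.5200, i(L2)=-0.1944, i(V1)=0.09724, i(V2)=-0.5464

5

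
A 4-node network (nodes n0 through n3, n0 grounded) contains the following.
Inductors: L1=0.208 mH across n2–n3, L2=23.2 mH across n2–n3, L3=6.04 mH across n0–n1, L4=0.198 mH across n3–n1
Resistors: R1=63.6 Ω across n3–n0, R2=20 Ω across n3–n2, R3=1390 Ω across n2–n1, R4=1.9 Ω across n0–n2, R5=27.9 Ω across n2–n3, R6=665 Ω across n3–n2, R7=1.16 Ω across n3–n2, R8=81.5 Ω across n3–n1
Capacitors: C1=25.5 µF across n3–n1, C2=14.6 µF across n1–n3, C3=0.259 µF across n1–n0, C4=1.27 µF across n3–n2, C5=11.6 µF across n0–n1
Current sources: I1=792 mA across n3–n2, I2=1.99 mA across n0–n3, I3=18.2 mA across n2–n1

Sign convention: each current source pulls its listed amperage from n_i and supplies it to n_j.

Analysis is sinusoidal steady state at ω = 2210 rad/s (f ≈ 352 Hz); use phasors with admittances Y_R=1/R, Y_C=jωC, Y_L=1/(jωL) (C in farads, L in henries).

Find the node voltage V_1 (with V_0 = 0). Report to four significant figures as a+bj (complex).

-0.09186-0.2760j V

Apply KCL at each of the 3 non-ground nodes and solve the resulting linear system.
Node n1: branches {C1, C2, R3, C3, C5, L3, L4, R8, I3} → V_1 = -0.09186-0.2760j
Node n2: branches {L1, R2, R3, I1, L2, C4, R4, R5, R6, R7, I3} → V_2 = 0.03213+0.0001770j
Node n3: branches {L1, R1, C1, R2, C2, I1, L2, C4, I2, R5, R6, L4, R7, R8} → V_3 = -0.09389-0.2905j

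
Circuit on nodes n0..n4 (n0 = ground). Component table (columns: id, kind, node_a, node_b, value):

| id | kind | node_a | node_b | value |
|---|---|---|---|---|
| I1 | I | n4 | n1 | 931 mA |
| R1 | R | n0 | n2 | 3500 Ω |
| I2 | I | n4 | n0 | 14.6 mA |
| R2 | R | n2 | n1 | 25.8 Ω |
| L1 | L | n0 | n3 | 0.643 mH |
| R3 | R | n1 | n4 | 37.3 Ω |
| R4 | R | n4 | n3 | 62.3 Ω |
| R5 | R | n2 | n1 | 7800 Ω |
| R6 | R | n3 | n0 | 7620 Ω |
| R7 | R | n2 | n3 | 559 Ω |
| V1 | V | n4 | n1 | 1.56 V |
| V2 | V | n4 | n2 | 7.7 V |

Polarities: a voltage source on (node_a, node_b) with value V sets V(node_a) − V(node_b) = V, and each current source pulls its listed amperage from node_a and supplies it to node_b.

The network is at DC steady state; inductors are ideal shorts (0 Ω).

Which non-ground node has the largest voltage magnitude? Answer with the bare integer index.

Element admittances at DC:
  I1: injects 0.931 A into n1 (from n4)
  Y(R1) = 0.0002857 S between n0,n2
  I2: injects 0.0146 A into n0 (from n4)
  Y(R2) = 0.03876 S between n2,n1
  L1: short n0↔n3 (DC inductor)
  Y(R3) = 0.02681 S between n1,n4
  Y(R4) = 0.01605 S between n4,n3
  Y(R5) = 0.0001282 S between n2,n1
  Y(R6) = 0.0001312 S between n3,n0
  Y(R7) = 0.001789 S between n2,n3
  V1: constraint V(n4)−V(n1) = 1.56
  V2: constraint V(n4)−V(n2) = 7.7
Assemble and solve the 7×7 MNA system:
  V(n1)=-1.484  V(n2)=-7.624  V(n3)=0.000  V(n4)=0.07584
  i(L1)=0.01242  i(V1)=-0.7341  i(V2)=-0.2546

2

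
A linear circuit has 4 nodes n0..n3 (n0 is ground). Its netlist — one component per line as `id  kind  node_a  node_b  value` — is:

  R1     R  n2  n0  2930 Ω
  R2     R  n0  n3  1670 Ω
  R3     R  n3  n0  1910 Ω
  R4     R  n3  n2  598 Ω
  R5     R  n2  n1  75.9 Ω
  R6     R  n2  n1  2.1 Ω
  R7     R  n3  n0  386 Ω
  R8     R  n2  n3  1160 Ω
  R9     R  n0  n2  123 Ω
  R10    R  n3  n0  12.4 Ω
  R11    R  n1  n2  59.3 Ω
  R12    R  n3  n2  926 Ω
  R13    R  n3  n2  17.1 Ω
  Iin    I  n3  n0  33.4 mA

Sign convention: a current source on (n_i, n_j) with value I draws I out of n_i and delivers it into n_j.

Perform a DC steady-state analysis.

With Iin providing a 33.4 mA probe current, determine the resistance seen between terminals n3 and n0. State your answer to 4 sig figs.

Apply KCL at each of the 3 non-ground nodes and solve the resulting linear system.
Node n1: branches {R5, R6, R11} → V_1 = -0.3201
Node n2: branches {R1, R4, R5, R6, R8, R9, R11, R12, R13} → V_2 = -0.3201
Node n3: branches {R2, R3, R4, R7, R8, R10, R12, R13, Iin} → V_3 = -0.3638

R_eq = 10.89 Ω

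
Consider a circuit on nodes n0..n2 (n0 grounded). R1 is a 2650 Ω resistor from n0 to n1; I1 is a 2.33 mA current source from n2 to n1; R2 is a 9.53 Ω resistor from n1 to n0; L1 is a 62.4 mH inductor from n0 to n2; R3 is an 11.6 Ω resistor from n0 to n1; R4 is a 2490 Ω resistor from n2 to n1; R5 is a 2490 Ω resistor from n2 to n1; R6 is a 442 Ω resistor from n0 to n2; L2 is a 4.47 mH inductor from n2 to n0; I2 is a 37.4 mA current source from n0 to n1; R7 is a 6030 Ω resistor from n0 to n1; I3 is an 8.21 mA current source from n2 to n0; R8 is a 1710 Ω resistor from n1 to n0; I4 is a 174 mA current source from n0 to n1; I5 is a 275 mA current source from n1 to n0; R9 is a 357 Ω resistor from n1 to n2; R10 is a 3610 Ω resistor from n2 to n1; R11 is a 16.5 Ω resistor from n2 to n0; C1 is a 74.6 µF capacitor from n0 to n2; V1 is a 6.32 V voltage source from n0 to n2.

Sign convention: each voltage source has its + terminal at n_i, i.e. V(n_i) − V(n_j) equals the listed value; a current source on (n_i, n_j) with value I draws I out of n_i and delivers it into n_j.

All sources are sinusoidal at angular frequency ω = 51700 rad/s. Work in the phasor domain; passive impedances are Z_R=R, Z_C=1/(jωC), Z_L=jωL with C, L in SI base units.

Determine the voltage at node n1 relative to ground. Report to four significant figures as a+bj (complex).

MNA unknowns: 2 node voltages V₁..V_2 plus 1 source current (V1)
R1: Y=0.0003774+0.000j on G[0,1]
I1: z[2]−=0.00233, z[1]+=0.00233
R2: Y=0.1049+0.000j on G[1,0]
L1: Y=0.000-0.0003100j on G[0,2]
R3: Y=0.08621+0.000j on G[0,1]
R4: Y=0.0004016+0.000j on G[2,1]
R5: Y=0.0004016+0.000j on G[2,1]
R6: Y=0.002262+0.000j on G[0,2]
L2: Y=0.000-0.004327j on G[2,0]
I2: z[0]−=0.0374, z[1]+=0.0374
R7: Y=0.0001658+0.000j on G[0,1]
I3: z[2]−=0.00821, z[0]+=0.00821
R8: Y=0.0005848+0.000j on G[1,0]
I4: z[0]−=0.174, z[1]+=0.174
I5: z[1]−=0.275, z[0]+=0.275
R9: Y=0.002801+0.000j on G[1,2]
R10: Y=0.0002770+0.000j on G[2,1]
R11: Y=0.06061+0.000j on G[2,0]
C1: Y=0.000+3.857j on G[0,2]
V1: row V0−V2=6.32, i_V1 at 0,2
solve → V1=-0.4374+0.000j, V2=-6.320+0.000j
aux → i_V1=-0.4096-24.35j

-0.4374+0.000j V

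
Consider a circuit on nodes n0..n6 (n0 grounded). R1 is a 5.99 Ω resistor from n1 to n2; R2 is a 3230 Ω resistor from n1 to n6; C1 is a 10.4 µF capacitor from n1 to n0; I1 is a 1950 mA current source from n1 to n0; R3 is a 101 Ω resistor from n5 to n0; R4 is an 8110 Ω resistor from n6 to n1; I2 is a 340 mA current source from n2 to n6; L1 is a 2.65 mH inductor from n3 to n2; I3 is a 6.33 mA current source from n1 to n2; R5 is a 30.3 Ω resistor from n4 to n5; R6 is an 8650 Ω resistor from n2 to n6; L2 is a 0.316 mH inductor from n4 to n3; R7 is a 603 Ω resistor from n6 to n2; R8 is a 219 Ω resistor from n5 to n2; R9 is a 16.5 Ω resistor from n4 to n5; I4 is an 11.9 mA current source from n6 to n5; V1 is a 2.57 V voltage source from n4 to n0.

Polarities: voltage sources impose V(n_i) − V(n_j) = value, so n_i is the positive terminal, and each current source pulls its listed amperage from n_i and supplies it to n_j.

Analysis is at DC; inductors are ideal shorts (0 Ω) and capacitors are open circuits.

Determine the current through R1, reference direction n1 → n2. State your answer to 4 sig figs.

Apply KCL at each of the 6 non-ground nodes and solve the resulting linear system.
Node n1: branches {R1, R2, C1, I1, R4, I3} → V_1 = -8.739
Node n2: branches {R1, I2, L1, I3, R6, R7, R8} → V_2 = 2.570
Node n3: branches {L1, L2} → V_3 = 2.570
Node n4: branches {R5, L2, R9, V1} → V_4 = 2.570
Node n5: branches {R3, R5, R8, R9, I4} → V_5 = 2.445
Node n6: branches {R2, R4, I2, R6, R7, I4} → V_6 = 149.0
Source currents: i(L1)=1.962, i(L2)=1.962, i(V1)=-1.974

-1.888 A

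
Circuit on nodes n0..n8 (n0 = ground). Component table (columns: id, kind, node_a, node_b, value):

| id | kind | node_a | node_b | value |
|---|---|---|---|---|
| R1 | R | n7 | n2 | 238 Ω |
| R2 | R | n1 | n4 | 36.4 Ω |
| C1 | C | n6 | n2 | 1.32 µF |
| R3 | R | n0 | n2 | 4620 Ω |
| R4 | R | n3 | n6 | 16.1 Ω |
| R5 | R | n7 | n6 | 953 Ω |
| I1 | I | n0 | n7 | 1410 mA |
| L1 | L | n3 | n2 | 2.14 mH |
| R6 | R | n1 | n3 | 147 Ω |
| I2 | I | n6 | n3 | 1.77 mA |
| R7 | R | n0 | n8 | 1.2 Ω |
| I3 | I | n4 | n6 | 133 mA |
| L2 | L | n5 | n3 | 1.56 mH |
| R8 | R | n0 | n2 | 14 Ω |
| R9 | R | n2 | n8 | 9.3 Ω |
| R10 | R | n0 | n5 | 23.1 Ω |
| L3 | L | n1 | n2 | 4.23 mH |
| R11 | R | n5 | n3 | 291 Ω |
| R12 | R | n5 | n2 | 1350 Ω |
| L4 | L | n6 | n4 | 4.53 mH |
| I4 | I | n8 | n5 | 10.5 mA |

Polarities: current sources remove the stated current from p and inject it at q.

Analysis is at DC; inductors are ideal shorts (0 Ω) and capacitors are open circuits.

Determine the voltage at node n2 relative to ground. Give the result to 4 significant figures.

6.753 V

Apply KCL at each of the 8 non-ground nodes and solve the resulting linear system.
Node n1: branches {R2, R6, L3} → V_1 = 6.753
Node n2: branches {R1, C1, R3, L1, R8, R9, L3, R12} → V_2 = 6.753
Node n3: branches {R4, L1, R6, I2, L2, R11} → V_3 = 6.753
Node n4: branches {R2, I3, L4} → V_4 = 9.849
Node n5: branches {L2, R10, R11, R12, I4} → V_5 = 6.753
Node n6: branches {C1, R4, R5, I2, I3, L4} → V_6 = 9.849
Node n7: branches {R1, R5, I1} → V_7 = 275.9
Node n8: branches {R7, R9, I4} → V_8 = 0.7606
Source currents: i(L1)=-0.08774, i(L2)=-0.2818, i(L3)=0.08507, i(L4)=0.2181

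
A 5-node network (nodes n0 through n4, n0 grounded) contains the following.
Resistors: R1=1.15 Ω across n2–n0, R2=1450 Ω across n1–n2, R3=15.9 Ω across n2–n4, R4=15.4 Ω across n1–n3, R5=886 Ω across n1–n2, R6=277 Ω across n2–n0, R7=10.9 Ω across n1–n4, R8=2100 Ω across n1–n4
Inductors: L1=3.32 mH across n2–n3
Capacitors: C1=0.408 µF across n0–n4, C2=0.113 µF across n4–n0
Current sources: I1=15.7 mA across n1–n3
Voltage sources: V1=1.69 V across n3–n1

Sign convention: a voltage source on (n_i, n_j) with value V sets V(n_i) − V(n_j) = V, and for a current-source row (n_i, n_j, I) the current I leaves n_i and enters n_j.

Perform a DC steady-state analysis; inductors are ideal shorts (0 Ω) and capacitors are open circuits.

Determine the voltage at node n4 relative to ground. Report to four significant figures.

Apply KCL at each of the 4 non-ground nodes and solve the resulting linear system.
Node n1: branches {R2, R4, R5, I1, R7, R8, V1} → V_1 = -1.690
Node n2: branches {R1, R2, R3, L1, R5, R6} → V_2 = 0.000
Node n3: branches {L1, R4, I1, V1} → V_3 = 0.000
Node n4: branches {R3, C1, C2, R7, R8} → V_4 = -1.005
Source currents: i(L1)=-0.06627, i(V1)=-0.1603

-1.005 V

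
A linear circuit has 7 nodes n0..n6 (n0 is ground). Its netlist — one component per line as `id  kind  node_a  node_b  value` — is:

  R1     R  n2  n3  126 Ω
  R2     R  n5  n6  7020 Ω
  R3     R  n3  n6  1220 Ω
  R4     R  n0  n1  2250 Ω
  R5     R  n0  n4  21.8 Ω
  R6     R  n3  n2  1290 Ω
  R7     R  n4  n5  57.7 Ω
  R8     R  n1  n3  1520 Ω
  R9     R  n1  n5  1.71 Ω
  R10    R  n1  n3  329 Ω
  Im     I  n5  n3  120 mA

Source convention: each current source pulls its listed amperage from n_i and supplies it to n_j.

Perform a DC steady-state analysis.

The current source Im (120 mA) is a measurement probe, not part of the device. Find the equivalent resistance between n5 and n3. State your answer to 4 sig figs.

R_eq = 263.5 Ω

Element admittances at DC:
  Y(R1) = 0.007937 S between n2,n3
  Y(R2) = 0.0001425 S between n5,n6
  Y(R3) = 0.0008197 S between n3,n6
  Y(R4) = 0.0004444 S between n0,n1
  Y(R5) = 0.04587 S between n0,n4
  Y(R6) = 0.0007752 S between n3,n2
  Y(R7) = 0.01733 S between n4,n5
  Y(R8) = 0.0006579 S between n1,n3
  Y(R9) = 0.5848 S between n1,n5
  Y(R10) = 0.003040 S between n1,n3
  Im: injects 0.12 A into n3 (from n5)
Assemble and solve the 6×6 MNA system:
  V(n1)=0.1917  V(n2)=31.61  V(n3)=31.61  V(n4)=-0.001858  V(n5)=-0.006774  V(n6)=26.93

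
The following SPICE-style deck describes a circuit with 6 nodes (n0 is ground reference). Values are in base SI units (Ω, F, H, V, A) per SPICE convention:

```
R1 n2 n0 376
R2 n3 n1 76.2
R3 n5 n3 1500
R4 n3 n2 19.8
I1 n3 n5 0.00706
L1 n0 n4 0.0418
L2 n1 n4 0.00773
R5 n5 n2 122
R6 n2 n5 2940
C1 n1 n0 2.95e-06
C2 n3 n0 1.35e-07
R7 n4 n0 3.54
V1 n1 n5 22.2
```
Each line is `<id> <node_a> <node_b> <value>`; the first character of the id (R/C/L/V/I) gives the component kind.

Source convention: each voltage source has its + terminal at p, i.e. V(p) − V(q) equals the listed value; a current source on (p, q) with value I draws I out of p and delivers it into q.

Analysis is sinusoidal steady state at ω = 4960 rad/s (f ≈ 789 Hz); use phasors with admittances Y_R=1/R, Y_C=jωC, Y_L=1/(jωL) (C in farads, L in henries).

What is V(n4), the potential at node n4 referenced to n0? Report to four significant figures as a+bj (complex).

Element admittances at ω=4960 rad/s:
  Y(R1) = 0.002660+0.000j S between n2,n0
  Y(R2) = 0.01312+0.000j S between n3,n1
  Y(R3) = 0.0006667+0.000j S between n5,n3
  Y(R4) = 0.05051+0.000j S between n3,n2
  I1: injects 0.00706 A into n5 (from n3)
  Y(L1) = 0.000-0.004823j S between n0,n4
  Y(L2) = 0.000-0.02608j S between n1,n4
  Y(R5) = 0.008197+0.000j S between n5,n2
  Y(R6) = 0.0003401+0.000j S between n2,n5
  Y(C1) = 0.000+0.01463j S between n1,n0
  Y(C2) = 0.000+0.0006696j S between n3,n0
  Y(R7) = 0.2825+0.000j S between n4,n0
  V1: constraint V(n1)−V(n5) = 22.2
Assemble and solve the 6×6 MNA system:
  V(n1)=0.5093+2.131j  V(n2)=-8.884+2.045j  V(n3)=-7.187+2.139j  V(n4)=0.1995-0.02520j  V(n5)=-21.69+2.131j
  i(V1)=-0.1261+0.0007266j

0.1995-0.02520j V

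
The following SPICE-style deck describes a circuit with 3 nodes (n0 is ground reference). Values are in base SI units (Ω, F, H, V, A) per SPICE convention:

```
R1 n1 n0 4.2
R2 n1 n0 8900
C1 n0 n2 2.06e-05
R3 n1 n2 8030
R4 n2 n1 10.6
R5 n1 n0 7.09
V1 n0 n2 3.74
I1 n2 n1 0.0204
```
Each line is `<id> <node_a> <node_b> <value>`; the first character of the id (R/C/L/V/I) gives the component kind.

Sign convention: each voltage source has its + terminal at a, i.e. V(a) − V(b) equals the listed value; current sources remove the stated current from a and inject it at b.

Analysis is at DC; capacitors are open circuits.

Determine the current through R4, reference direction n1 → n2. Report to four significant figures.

Apply KCL at each of the 2 non-ground nodes and solve the resulting linear system.
Node n1: branches {R1, R2, R3, R4, R5, I1} → V_1 = -0.7027
Node n2: branches {C1, R3, R4, V1, I1} → V_2 = -3.740
Source currents: i(V1)=-0.2665

0.2865 A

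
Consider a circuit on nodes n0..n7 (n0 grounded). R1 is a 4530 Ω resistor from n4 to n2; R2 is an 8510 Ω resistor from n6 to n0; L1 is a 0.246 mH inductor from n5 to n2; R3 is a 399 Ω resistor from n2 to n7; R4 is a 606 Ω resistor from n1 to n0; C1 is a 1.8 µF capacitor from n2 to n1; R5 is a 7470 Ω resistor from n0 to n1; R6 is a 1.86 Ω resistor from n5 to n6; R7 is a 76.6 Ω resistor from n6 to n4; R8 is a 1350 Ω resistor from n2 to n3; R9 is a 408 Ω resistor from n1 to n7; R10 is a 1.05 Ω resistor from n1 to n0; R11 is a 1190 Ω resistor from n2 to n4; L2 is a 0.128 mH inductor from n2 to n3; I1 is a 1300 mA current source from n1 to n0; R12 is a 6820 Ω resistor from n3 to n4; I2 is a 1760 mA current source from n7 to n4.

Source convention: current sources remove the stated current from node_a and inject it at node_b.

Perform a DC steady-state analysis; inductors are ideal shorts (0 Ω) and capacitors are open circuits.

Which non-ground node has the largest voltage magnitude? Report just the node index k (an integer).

Element admittances at DC:
  Y(R1) = 0.0002208 S between n4,n2
  Y(R2) = 0.0001175 S between n6,n0
  L1: short n5↔n2 (DC inductor)
  Y(R3) = 0.002506 S between n2,n7
  Y(R4) = 0.001650 S between n1,n0
  Y(C1) = 0.000 S between n2,n1
  Y(R5) = 0.0001339 S between n0,n1
  Y(R6) = 0.5376 S between n5,n6
  Y(R7) = 0.01305 S between n6,n4
  Y(R8) = 0.0007407 S between n2,n3
  Y(R9) = 0.002451 S between n1,n7
  Y(R10) = 0.9524 S between n1,n0
  Y(R11) = 0.0008403 S between n2,n4
  L2: short n2↔n3 (DC inductor)
  I1: injects 1.3 A into n0 (from n1)
  Y(R12) = 0.0001466 S between n3,n4
  I2: injects 1.76 A into n4 (from n7)
Assemble and solve the 9×9 MNA system:
  V(n1)=-1.442  V(n2)=639.9  V(n3)=639.9  V(n4)=765.9  V(n5)=639.9  V(n6)=642.7  V(n7)=-32.26
  i(L1)=1.532  i(L2)=-0.01848

4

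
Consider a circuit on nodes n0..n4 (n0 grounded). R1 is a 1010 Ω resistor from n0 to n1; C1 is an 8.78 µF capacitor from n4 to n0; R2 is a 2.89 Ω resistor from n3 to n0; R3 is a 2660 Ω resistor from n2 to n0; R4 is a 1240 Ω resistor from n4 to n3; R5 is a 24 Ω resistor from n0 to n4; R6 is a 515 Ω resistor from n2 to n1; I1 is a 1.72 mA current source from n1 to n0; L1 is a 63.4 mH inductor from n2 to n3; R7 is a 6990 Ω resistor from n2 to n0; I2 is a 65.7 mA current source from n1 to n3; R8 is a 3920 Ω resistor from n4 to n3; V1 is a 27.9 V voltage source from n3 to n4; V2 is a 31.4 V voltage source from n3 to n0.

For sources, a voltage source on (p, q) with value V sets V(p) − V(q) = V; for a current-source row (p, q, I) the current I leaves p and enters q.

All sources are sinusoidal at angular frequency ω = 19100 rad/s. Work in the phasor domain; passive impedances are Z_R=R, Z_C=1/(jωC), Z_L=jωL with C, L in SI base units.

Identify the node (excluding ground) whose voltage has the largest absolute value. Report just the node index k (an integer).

MNA unknowns: 4 node voltages V₁..V_4 plus 2 source currents (V1, V2)
R1: Y=0.0009901+0.000j on G[0,1]
C1: Y=0.000+0.1677j on G[4,0]
R2: Y=0.3460+0.000j on G[3,0]
R3: Y=0.0003759+0.000j on G[2,0]
R4: Y=0.0008065+0.000j on G[4,3]
R5: Y=0.04167+0.000j on G[0,4]
R6: Y=0.001942+0.000j on G[2,1]
I1: z[1]−=0.00172, z[0]+=0.00172
L1: Y=0.000-0.0008258j on G[2,3]
R7: Y=0.0001431+0.000j on G[2,0]
I2: z[1]−=0.0657, z[3]+=0.0657
R8: Y=0.0002551+0.000j on G[4,3]
V1: row V3−V4=27.9, i_V1 at 3,4
V2: row V3−V0=31.4, i_V2 at 3,0
solve → V1=-32.97-21.63j, V2=-15.05-32.66j, V3=31.40+0.000j, V4=3.500+0.000j
aux → i_V1=0.1162+0.5869j, i_V2=-10.97-0.5486j

1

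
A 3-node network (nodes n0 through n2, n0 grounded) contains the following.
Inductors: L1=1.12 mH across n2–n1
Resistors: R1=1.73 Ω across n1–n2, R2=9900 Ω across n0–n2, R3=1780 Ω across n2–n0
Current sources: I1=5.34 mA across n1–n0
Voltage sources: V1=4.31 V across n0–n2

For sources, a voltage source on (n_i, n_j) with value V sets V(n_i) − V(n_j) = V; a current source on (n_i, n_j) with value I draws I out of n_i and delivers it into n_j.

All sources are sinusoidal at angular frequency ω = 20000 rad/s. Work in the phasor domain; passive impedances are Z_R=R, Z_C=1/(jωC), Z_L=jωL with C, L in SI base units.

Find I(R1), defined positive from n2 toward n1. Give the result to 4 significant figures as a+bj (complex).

Apply KCL at each of the 2 non-ground nodes and solve the resulting linear system.
Node n1: branches {L1, R1, I1} → V_1 = -4.319-0.0007093j
Node n2: branches {L1, R1, R2, R3, V1} → V_2 = -4.310+0.000j
Source currents: i(V1)=0.002483+0.000j

0.005308+0.0004100j A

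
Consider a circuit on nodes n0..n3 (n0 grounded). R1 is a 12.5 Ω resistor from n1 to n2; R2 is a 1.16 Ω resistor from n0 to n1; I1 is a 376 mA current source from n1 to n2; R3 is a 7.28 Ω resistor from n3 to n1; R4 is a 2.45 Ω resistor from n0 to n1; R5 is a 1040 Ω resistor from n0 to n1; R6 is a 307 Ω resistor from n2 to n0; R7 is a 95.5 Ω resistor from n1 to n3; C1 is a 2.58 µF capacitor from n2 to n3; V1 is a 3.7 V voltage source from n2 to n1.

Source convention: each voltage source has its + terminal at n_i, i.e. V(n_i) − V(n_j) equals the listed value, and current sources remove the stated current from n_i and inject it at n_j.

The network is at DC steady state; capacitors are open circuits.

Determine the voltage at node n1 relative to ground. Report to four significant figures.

Apply KCL at each of the 3 non-ground nodes and solve the resulting linear system.
Node n1: branches {R1, R2, I1, R3, R4, R5, R7, V1} → V_1 = -0.009457
Node n2: branches {R1, I1, R6, C1, V1} → V_2 = 3.691
Node n3: branches {R3, R7, C1} → V_3 = -0.009457
Source currents: i(V1)=0.06798

-0.009457 V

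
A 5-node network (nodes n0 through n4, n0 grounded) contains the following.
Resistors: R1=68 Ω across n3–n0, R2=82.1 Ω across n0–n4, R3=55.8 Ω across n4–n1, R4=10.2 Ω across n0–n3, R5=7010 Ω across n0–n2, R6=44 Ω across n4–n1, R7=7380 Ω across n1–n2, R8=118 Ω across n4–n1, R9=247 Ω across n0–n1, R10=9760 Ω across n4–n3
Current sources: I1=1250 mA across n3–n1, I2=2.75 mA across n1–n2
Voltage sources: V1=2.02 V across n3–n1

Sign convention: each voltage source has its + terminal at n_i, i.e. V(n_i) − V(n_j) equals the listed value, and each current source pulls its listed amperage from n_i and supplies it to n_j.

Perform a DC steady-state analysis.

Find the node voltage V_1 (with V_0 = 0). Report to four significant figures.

-1.810 V

Apply KCL at each of the 4 non-ground nodes and solve the resulting linear system.
Node n1: branches {R3, I1, R6, I2, R7, R8, R9, V1} → V_1 = -1.810
Node n2: branches {R5, I2, R7} → V_2 = 9.005
Node n3: branches {R1, R4, I1, R10, V1} → V_3 = 0.2100
Node n4: branches {R2, R3, R6, R8, R10} → V_4 = -1.448
Source currents: i(V1)=-1.274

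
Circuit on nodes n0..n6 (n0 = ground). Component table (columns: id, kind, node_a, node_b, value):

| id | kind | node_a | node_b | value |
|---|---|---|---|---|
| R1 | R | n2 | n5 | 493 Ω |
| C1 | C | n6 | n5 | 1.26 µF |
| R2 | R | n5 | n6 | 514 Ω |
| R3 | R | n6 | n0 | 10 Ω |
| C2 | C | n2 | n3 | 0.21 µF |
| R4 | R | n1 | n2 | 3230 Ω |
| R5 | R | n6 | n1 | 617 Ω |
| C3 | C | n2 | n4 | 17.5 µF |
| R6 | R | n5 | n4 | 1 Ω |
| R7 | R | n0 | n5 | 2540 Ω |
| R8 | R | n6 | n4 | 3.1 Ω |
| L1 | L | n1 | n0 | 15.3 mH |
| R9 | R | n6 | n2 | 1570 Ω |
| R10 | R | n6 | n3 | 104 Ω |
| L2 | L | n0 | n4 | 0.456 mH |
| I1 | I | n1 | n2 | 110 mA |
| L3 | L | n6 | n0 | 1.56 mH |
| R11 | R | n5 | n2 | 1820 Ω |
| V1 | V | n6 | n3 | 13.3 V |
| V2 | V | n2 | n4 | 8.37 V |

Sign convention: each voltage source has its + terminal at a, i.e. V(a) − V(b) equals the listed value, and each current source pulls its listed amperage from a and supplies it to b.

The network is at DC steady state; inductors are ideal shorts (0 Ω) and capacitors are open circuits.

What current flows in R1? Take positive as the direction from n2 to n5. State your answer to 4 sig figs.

0.01693 A

Apply KCL at each of the 6 non-ground nodes and solve the resulting linear system.
Node n1: branches {R4, R5, L1, I1} → V_1 = 0.000
Node n2: branches {R1, C2, R4, C3, R9, I1, R11, V2} → V_2 = 8.370
Node n3: branches {C2, R10, V1} → V_3 = -13.30
Node n4: branches {C3, R6, R8, L2, V2} → V_4 = 0.000
Node n5: branches {R1, C1, R2, R6, R7, R11} → V_5 = 0.02147
Node n6: branches {C1, R2, R3, R5, R8, R9, R10, L3, V1} → V_6 = 0.000
Source currents: i(L1)=-0.1074, i(L2)=-0.1020, i(L3)=0.005373, i(V1)=-0.1279, i(V2)=0.08056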